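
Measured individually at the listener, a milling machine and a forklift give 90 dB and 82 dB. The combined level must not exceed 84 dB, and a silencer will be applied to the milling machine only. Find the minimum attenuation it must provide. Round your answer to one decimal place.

10.3 dB

The untreated sources together contribute 10^(82/10) = 1.585e+08, i.e. 82.00 dB.
To meet 84 dB overall, the treated milling machine may contribute at most 10^(84/10) − 1.585e+08 = 9.270e+07, i.e. 79.67 dB.
Required insertion loss = 90 − 79.67 = 10.33 dB.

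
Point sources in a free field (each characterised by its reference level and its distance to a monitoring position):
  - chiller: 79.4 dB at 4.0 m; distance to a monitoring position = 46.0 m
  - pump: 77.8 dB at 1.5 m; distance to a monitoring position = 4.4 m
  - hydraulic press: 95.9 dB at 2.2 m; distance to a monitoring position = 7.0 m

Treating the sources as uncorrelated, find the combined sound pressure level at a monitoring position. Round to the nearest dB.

Apply inverse-square spreading to bring every level to the receiver, then sum 10^(L/10).
chiller: 79.4 − 20·log₁₀(46.0/4.0) = 79.4 − 21.21 = 58.19 dB.
pump: 77.8 − 20·log₁₀(4.4/1.5) = 77.8 − 9.35 = 68.45 dB.
hydraulic press: 95.9 − 20·log₁₀(7.0/2.2) = 95.9 − 10.05 = 85.85 dB.
Σ 10^(L/10) = 3.919e+08 → L_total = 10·log₁₀(3.919e+08) = 85.93 dB.

86 dB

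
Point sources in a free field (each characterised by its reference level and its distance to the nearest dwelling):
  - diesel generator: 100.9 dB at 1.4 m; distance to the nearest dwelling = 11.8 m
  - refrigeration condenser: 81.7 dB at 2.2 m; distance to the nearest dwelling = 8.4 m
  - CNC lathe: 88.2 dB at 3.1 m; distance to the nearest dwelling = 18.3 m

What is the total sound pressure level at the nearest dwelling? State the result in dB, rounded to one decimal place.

83.1 dB

Apply inverse-square spreading to bring every level to the receiver, then sum 10^(L/10).
diesel generator: 100.9 − 20·log₁₀(11.8/1.4) = 100.9 − 18.52 = 82.38 dB.
refrigeration condenser: 81.7 − 20·log₁₀(8.4/2.2) = 81.7 − 11.64 = 70.06 dB.
CNC lathe: 88.2 − 20·log₁₀(18.3/3.1) = 88.2 − 15.42 = 72.78 dB.
Σ 10^(L/10) = 2.023e+08 → L_total = 10·log₁₀(2.023e+08) = 83.06 dB.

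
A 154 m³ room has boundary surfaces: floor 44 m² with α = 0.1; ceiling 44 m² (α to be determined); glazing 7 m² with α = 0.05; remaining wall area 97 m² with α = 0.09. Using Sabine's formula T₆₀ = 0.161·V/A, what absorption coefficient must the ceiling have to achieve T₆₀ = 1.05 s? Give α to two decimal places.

A = 0.161·V/T₆₀ = 0.161·154/1.05 = 23.61 m² sabins.
Absorption from the other surfaces = 44·0.1 + 7·0.05 + 97·0.09 = 13.48 m², so the ceiling must supply 10.13 m² over 44 m².
α = 10.13/44 = 0.230.

0.23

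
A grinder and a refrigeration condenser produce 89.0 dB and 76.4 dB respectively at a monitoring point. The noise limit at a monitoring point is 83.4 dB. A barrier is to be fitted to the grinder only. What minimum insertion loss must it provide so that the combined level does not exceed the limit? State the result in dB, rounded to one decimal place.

6.6 dB

The untreated sources together contribute 10^(76.4/10) = 4.365e+07, i.e. 76.40 dB.
To meet 83.4 dB overall, the treated grinder may contribute at most 10^(83.4/10) − 4.365e+07 = 1.751e+08, i.e. 82.43 dB.
Required insertion loss = 89.0 − 82.43 = 6.57 dB.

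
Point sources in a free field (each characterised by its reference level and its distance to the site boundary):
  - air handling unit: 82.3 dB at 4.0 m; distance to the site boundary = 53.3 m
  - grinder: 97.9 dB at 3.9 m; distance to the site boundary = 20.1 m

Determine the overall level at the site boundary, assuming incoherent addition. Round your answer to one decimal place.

Propagate each source to the receiver with L = L_ref − 20·log₁₀(r/r_ref), then add intensities.
air handling unit: 82.3 − 20·log₁₀(53.3/4.0) = 82.3 − 22.49 = 59.81 dB.
grinder: 97.9 − 20·log₁₀(20.1/3.9) = 97.9 − 14.24 = 83.66 dB.
Σ 10^(L/10) = 2.331e+08 → L_total = 10·log₁₀(2.331e+08) = 83.68 dB.

83.7 dB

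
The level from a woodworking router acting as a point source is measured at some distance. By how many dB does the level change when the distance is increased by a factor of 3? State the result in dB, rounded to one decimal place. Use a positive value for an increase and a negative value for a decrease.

-9.5 dB

A point source loses 6 dB per doubling of distance; generally ΔL = −20·log₁₀(r₂/r₁).
ΔL = −20·log₁₀(3) = -9.54 dB.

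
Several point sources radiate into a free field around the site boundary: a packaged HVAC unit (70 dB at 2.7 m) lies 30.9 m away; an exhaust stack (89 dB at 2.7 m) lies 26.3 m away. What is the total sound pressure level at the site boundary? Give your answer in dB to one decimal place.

69.3 dB

Propagate each source to the receiver with L = L_ref − 20·log₁₀(r/r_ref), then add intensities.
packaged HVAC unit: 70 − 20·log₁₀(30.9/2.7) = 70 − 21.17 = 48.83 dB.
exhaust stack: 89 − 20·log₁₀(26.3/2.7) = 89 − 19.77 = 69.23 dB.
Σ 10^(L/10) = 8.448e+06 → L_total = 10·log₁₀(8.448e+06) = 69.27 dB.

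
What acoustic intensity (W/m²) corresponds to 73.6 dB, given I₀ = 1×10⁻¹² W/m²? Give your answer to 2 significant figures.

2.3e-05 W/m²

L = 10·log₁₀(I/I₀) ⇒ I = I₀·10^(L/10) = 10⁻¹² × 10^7.36.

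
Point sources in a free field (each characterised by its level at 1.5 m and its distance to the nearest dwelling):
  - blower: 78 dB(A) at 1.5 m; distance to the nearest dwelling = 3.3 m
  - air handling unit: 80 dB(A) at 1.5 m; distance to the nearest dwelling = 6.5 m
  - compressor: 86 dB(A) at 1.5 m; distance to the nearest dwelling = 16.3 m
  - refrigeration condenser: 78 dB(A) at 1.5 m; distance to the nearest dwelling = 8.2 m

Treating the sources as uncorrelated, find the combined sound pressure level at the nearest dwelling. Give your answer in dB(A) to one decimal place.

73.8 dB(A)

First find each source's level at the receiver (point-source: −20·log₁₀(r/r_ref)), then combine on an intensity basis.
blower: 78 − 20·log₁₀(3.3/1.5) = 78 − 6.85 = 71.15 dB(A).
air handling unit: 80 − 20·log₁₀(6.5/1.5) = 80 − 12.74 = 67.26 dB(A).
compressor: 86 − 20·log₁₀(16.3/1.5) = 86 − 20.72 = 65.28 dB(A).
refrigeration condenser: 78 − 20·log₁₀(8.2/1.5) = 78 − 14.75 = 63.25 dB(A).
Σ 10^(L/10) = 2.384e+07 → L_total = 10·log₁₀(2.384e+07) = 73.77 dB(A).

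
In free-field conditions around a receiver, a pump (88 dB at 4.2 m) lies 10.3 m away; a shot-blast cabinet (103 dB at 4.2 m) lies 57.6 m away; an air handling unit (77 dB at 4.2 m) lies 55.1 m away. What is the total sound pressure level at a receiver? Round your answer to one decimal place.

Propagate each source to the receiver with L = L_ref − 20·log₁₀(r/r_ref), then add intensities.
pump: 88 − 20·log₁₀(10.3/4.2) = 88 − 7.79 = 80.21 dB.
shot-blast cabinet: 103 − 20·log₁₀(57.6/4.2) = 103 − 22.74 = 80.26 dB.
air handling unit: 77 − 20·log₁₀(55.1/4.2) = 77 − 22.36 = 54.64 dB.
Σ 10^(L/10) = 2.113e+08 → L_total = 10·log₁₀(2.113e+08) = 83.25 dB.

83.2 dB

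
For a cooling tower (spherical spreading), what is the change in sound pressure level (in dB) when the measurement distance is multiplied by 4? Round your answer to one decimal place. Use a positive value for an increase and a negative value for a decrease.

-12.0 dB

With spherical spreading the level changes by −20·log₁₀(r₂/r₁).
ΔL = −20·log₁₀(4) = -12.04 dB.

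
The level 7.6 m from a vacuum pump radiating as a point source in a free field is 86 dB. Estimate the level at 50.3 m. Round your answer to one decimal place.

69.6 dB

For a point source, L₂ = L₁ − 20·log₁₀(r₂/r₁).
L₂ = 86 − 20·log₁₀(50.3/7.6) = 86 − 16.415 = 69.58 dB.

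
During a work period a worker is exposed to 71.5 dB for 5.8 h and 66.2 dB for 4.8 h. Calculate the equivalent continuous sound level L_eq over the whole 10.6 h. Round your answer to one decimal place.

69.8 dB

Weight each interval's intensity by its duration and average over T = 10.6 h:
Σ tᵢ·10^(Lᵢ/10) = 5.8·10^(71.5/10) + 4.8·10^(66.2/10) = 1.019e+08.
L_eq = 10·log₁₀(1.019e+08/10.6) = 69.83 dB.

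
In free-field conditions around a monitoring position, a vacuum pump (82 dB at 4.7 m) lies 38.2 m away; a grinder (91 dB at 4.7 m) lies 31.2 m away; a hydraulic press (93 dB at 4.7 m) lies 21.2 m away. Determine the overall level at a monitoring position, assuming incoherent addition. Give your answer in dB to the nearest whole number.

81 dB

Apply inverse-square spreading to bring every level to the receiver, then sum 10^(L/10).
vacuum pump: 82 − 20·log₁₀(38.2/4.7) = 82 − 18.20 = 63.80 dB.
grinder: 91 − 20·log₁₀(31.2/4.7) = 91 − 16.44 = 74.56 dB.
hydraulic press: 93 − 20·log₁₀(21.2/4.7) = 93 − 13.08 = 79.92 dB.
Σ 10^(L/10) = 1.290e+08 → L_total = 10·log₁₀(1.290e+08) = 81.11 dB.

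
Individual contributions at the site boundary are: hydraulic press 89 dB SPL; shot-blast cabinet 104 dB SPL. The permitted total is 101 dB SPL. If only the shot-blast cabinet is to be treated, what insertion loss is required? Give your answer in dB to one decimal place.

3.3 dB

Everything except the shot-blast cabinet sums to 10^(89/10) = 7.943e+08 in linear terms, 89.00 dB SPL.
To meet 101 dB SPL overall, the treated shot-blast cabinet may contribute at most 10^(101/10) − 7.943e+08 = 1.179e+10, i.e. 100.72 dB SPL.
Required insertion loss = 104 − 100.72 = 3.28 dB.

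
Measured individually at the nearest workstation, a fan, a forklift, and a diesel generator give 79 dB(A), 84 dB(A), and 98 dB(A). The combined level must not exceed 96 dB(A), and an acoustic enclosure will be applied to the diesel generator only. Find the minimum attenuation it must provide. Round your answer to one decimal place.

The untreated sources together contribute 10^(79/10) + 10^(84/10) = 3.306e+08, i.e. 85.19 dB(A).
The limit corresponds to 10^(96/10) = 3.981e+09; subtracting the fixed part leaves 3.650e+09 for the diesel generator, i.e. 95.62 dB(A).
So the diesel generator must be reduced from 98 to 95.62 dB(A): IL = 2.38 dB.

2.4 dB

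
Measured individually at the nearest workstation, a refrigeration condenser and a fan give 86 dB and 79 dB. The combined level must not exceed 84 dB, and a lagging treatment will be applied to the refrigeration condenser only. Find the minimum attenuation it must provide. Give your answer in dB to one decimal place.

3.7 dB

The untreated sources together contribute 10^(79/10) = 7.943e+07, i.e. 79.00 dB.
To meet 84 dB overall, the treated refrigeration condenser may contribute at most 10^(84/10) − 7.943e+07 = 1.718e+08, i.e. 82.35 dB.
Required insertion loss = 86 − 82.35 = 3.65 dB.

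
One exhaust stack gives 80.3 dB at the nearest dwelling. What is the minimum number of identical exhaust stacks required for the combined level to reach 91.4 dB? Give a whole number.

13

The shortfall is 91.4 − 80.3 = 11.1 dB, and N units add 10·log₁₀ N, so need 10·log₁₀ N ≥ 11.1.
N ≥ 10^(11.1/10) = 12.882, so N = 13.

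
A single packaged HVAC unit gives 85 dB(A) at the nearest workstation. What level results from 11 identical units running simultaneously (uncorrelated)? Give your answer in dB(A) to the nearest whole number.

95 dB(A)

L_total = L₁ + 10·log₁₀ N for N identical incoherent sources.
L_total = 85 + 10·log₁₀(11) = 85 + 10.414 = 95.41 dB(A).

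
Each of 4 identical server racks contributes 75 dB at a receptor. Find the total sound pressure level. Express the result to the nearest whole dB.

81 dB

With 4 equal, uncorrelated contributions the intensity is 4× that of one unit, giving a rise of 10·log₁₀ 4.
L_total = 75 + 10·log₁₀(4) = 75 + 6.021 = 81.02 dB.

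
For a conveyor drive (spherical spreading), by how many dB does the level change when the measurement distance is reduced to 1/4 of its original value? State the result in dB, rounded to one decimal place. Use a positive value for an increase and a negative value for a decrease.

+12.0 dB

A point source loses 6 dB per doubling of distance; generally ΔL = −20·log₁₀(r₂/r₁).
ΔL = −20·log₁₀(0.25) = +12.04 dB.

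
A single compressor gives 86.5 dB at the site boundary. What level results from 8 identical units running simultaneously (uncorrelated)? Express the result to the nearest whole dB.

L_total = L₁ + 10·log₁₀ N for N identical incoherent sources.
L_total = 86.5 + 10·log₁₀(8) = 86.5 + 9.031 = 95.53 dB.

96 dB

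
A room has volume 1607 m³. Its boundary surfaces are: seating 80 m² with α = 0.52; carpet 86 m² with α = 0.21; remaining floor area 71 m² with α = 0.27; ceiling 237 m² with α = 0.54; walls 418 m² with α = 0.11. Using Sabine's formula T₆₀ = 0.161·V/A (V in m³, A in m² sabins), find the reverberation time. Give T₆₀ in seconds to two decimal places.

1.02 s

Total absorption A = 80·0.52 + 86·0.21 + 71·0.27 + 237·0.54 + 418·0.11 = 252.79 m² sabins.
T₆₀ = 0.161 × 1607 / 252.79 = 1.023 s.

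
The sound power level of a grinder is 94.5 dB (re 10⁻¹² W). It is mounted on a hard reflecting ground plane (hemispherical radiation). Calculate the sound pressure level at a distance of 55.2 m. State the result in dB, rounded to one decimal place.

The power spreads over a hemisphere of area 2π·r², so L_p = L_w − 10·log₁₀(2π·r²).
2π·r² = 1.915e+04 m², 10·log₁₀ of that is 42.821 dB.
L_p = 94.5 − 42.821 = 51.68 dB.

51.7 dB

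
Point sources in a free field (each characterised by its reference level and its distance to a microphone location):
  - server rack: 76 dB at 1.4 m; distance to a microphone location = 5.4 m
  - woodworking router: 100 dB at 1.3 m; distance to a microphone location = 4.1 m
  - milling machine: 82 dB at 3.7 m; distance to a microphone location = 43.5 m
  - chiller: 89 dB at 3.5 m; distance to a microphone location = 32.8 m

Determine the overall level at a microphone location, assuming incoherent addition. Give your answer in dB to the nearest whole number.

90 dB

First find each source's level at the receiver (point-source: −20·log₁₀(r/r_ref)), then combine on an intensity basis.
server rack: 76 − 20·log₁₀(5.4/1.4) = 76 − 11.73 = 64.27 dB.
woodworking router: 100 − 20·log₁₀(4.1/1.3) = 100 − 9.98 = 90.02 dB.
milling machine: 82 − 20·log₁₀(43.5/3.7) = 82 − 21.41 = 60.59 dB.
chiller: 89 − 20·log₁₀(32.8/3.5) = 89 − 19.44 = 69.56 dB.
Σ 10^(L/10) = 1.018e+09 → L_total = 10·log₁₀(1.018e+09) = 90.08 dB.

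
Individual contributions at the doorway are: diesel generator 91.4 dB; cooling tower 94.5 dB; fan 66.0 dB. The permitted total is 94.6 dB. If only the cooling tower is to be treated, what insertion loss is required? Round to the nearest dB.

The untreated sources together contribute 10^(91.4/10) + 10^(66.0/10) = 1.384e+09, i.e. 91.41 dB.
The limit corresponds to 10^(94.6/10) = 2.884e+09; subtracting the fixed part leaves 1.500e+09 for the cooling tower, i.e. 91.76 dB.
So the cooling tower must be reduced from 94.5 to 91.76 dB: IL = 2.74 dB.

3 dB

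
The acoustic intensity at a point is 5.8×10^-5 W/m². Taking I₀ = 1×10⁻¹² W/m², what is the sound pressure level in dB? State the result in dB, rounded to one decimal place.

I/I₀ = 5.8×10^-5/10⁻¹² = 5.8×10^7, and L = 10·log₁₀(I/I₀).
L = 10·(0.7634 + 7) = 77.63 dB.

77.6 dB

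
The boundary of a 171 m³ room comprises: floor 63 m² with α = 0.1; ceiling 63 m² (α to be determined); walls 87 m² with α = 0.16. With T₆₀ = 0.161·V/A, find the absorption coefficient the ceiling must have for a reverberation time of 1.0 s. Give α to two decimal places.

Required total absorption A = 0.161·171/1.0 = 27.53 m².
Absorption from the other surfaces = 63·0.1 + 87·0.16 = 20.22 m², so the ceiling must supply 7.31 m² over 63 m².
α = 7.31/63 = 0.116.

0.12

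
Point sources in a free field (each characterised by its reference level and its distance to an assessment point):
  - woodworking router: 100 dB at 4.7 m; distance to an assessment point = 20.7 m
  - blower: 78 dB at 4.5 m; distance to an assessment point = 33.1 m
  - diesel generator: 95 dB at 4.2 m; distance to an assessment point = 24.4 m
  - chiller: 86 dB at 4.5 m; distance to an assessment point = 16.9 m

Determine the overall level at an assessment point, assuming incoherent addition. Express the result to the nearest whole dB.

First find each source's level at the receiver (point-source: −20·log₁₀(r/r_ref)), then combine on an intensity basis.
woodworking router: 100 − 20·log₁₀(20.7/4.7) = 100 − 12.88 = 87.12 dB.
blower: 78 − 20·log₁₀(33.1/4.5) = 78 − 17.33 = 60.67 dB.
diesel generator: 95 − 20·log₁₀(24.4/4.2) = 95 − 15.28 = 79.72 dB.
chiller: 86 − 20·log₁₀(16.9/4.5) = 86 − 11.49 = 74.51 dB.
Σ 10^(L/10) = 6.386e+08 → L_total = 10·log₁₀(6.386e+08) = 88.05 dB.

88 dB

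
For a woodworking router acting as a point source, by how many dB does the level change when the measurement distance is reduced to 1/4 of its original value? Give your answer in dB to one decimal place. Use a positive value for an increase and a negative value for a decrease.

+12.0 dB

A point source loses 6 dB per doubling of distance; generally ΔL = −20·log₁₀(r₂/r₁).
ΔL = −20·log₁₀(0.25) = +12.04 dB.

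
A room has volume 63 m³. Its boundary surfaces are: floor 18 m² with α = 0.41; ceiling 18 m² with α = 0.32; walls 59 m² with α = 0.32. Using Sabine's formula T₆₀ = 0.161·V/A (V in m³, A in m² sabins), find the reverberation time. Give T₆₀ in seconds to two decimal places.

A = Σ Sᵢαᵢ = 18·0.41 + 18·0.32 + 59·0.32 = 32.02 m².
T₆₀ = 0.161 × 63 / 32.02 = 0.317 s.

0.32 s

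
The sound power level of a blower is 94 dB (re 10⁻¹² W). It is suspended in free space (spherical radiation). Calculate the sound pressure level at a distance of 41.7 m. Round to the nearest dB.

51 dB

The power spreads over a sphere of area 4π·r², so L_p = L_w − 10·log₁₀(4π·r²).
4π·r² = 2.185e+04 m², 10·log₁₀ of that is 43.395 dB.
L_p = 94 − 43.395 = 50.61 dB.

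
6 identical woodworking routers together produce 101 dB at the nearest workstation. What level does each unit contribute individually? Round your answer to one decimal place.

93.2 dB

Dividing the total intensity by 6 lowers the level by 10·log₁₀ 6 = 7.782 dB: L₁ = 101 − 7.782.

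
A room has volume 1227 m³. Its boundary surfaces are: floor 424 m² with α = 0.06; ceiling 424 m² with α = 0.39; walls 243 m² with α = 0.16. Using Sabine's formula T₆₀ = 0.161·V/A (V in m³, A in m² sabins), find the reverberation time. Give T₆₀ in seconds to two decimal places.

0.86 s

Summing Sᵢαᵢ: 424·0.06 + 424·0.39 + 243·0.16 = 229.68 m².
T₆₀ = 0.161 × 1227 / 229.68 = 0.860 s.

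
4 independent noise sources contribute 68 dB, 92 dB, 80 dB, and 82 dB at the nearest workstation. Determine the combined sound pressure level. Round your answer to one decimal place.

Incoherent sources combine by intensity addition: L_total = 10·log₁₀(Σ 10^(L_i/10)).
Σ 10^(L/10) = 10^(68/10) + 10^(92/10) + 10^(80/10) + 10^(82/10) = 1.850e+09.
L_total = 10·log₁₀(1.850e+09) = 92.67 dB.

92.7 dB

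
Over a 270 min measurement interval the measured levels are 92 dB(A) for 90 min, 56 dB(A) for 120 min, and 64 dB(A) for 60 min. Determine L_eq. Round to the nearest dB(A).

L_eq = 10·log₁₀[(1/T)·Σ tᵢ·10^(Lᵢ/10)] with T = 270 min.
Σ tᵢ·10^(Lᵢ/10) = 90·10^(92/10) + 120·10^(56/10) + 60·10^(64/10) = 1.428e+11.
L_eq = 10·log₁₀(1.428e+11/270) = 87.23 dB(A).

87 dB(A)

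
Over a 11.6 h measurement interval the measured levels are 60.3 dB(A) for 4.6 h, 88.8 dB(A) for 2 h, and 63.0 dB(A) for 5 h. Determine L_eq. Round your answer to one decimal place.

L_eq = 10·log₁₀[(1/T)·Σ tᵢ·10^(Lᵢ/10)] with T = 11.6 h.
Σ tᵢ·10^(Lᵢ/10) = 4.6·10^(60.3/10) + 2·10^(88.8/10) + 5·10^(63.0/10) = 1.532e+09.
L_eq = 10·log₁₀(1.532e+09/11.6) = 81.21 dB(A).

81.2 dB(A)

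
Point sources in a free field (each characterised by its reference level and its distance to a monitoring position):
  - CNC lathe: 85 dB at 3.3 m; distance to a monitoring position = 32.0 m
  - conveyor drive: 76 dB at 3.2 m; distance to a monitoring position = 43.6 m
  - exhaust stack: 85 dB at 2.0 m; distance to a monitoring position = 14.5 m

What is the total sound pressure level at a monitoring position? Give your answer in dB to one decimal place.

69.8 dB

First find each source's level at the receiver (point-source: −20·log₁₀(r/r_ref)), then combine on an intensity basis.
CNC lathe: 85 − 20·log₁₀(32.0/3.3) = 85 − 19.73 = 65.27 dB.
conveyor drive: 76 − 20·log₁₀(43.6/3.2) = 76 − 22.69 = 53.31 dB.
exhaust stack: 85 − 20·log₁₀(14.5/2.0) = 85 − 17.21 = 67.79 dB.
Σ 10^(L/10) = 9.594e+06 → L_total = 10·log₁₀(9.594e+06) = 69.82 dB.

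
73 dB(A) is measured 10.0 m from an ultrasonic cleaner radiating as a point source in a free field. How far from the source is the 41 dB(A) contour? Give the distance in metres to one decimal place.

Point-source spreading drops the level by 20·log₁₀(r₂/r₁); inverting, r₂/r₁ = 10^(ΔL/20).
r₂ = 10.0·10^((73−41)/20) = 10.0·10^(32.0/20) = 398.11 m.

398.1 m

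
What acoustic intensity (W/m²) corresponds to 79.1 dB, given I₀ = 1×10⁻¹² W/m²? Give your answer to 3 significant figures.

8.13e-05 W/m²

I/I₀ = 10^(79.1/10) = 8.128e+07, so I = 8.128e+07 × 10⁻¹² W/m².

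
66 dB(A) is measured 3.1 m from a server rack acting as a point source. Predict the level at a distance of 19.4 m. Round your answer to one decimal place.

Point-source attenuation: ΔL = 20·log₁₀(r₂/r₁) = 20·log₁₀(19.4/3.1) = 15.929 dB.
L₂ = 66 − 20·log₁₀(19.4/3.1) = 66 − 15.929 = 50.07 dB(A).

50.1 dB(A)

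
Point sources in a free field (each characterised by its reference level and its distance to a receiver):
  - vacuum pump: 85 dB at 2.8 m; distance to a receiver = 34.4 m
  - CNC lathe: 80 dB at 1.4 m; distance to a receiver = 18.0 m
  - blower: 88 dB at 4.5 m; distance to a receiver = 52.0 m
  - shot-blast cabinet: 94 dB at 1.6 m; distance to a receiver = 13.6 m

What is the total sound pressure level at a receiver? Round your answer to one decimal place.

76.3 dB

First find each source's level at the receiver (point-source: −20·log₁₀(r/r_ref)), then combine on an intensity basis.
vacuum pump: 85 − 20·log₁₀(34.4/2.8) = 85 − 21.79 = 63.21 dB.
CNC lathe: 80 − 20·log₁₀(18.0/1.4) = 80 − 22.18 = 57.82 dB.
blower: 88 − 20·log₁₀(52.0/4.5) = 88 − 21.26 = 66.74 dB.
shot-blast cabinet: 94 − 20·log₁₀(13.6/1.6) = 94 − 18.59 = 75.41 dB.
Σ 10^(L/10) = 4.219e+07 → L_total = 10·log₁₀(4.219e+07) = 76.25 dB.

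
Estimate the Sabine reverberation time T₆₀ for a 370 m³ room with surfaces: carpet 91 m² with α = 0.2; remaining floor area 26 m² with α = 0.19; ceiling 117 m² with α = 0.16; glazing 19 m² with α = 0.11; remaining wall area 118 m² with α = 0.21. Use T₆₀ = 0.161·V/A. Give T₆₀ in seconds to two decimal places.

0.87 s

Total absorption A = 91·0.2 + 26·0.19 + 117·0.16 + 19·0.11 + 118·0.21 = 68.73 m² sabins.
T₆₀ = 0.161·V/A = 0.161·370/68.73 = 0.867 s.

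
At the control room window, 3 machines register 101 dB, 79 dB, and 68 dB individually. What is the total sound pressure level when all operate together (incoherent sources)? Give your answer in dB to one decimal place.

101.0 dB

Incoherent sources combine by intensity addition: L_total = 10·log₁₀(Σ 10^(L_i/10)).
Σ 10^(L/10) = 10^(101/10) + 10^(79/10) + 10^(68/10) = 1.267e+10.
L_total = 10·log₁₀(1.267e+10) = 101.03 dB.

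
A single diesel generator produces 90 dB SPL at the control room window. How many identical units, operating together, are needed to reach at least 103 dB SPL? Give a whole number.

20

Need L₁ + 10·log₁₀ N ≥ 103, i.e. log₁₀ N ≥ 1.30.
N ≥ 10^(13.0/10) = 19.953, so N = 20.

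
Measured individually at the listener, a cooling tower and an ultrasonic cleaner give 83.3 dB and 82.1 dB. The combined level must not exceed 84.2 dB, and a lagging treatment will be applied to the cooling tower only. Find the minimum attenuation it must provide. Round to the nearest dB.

3 dB

Fixed contribution from the other source: Σ 10^(L/10) = 10^(82.1/10) = 1.622e+08 (82.10 dB).
The limit corresponds to 10^(84.2/10) = 2.630e+08; subtracting the fixed part leaves 1.008e+08 for the cooling tower, i.e. 80.04 dB.
So the cooling tower must be reduced from 83.3 to 80.04 dB: IL = 3.26 dB.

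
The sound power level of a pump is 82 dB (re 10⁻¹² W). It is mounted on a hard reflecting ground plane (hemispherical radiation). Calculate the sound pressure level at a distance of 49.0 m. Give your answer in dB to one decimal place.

The power spreads over a hemisphere of area 2π·r², so L_p = L_w − 10·log₁₀(2π·r²).
2π·r² = 1.509e+04 m², 10·log₁₀ of that is 41.786 dB.
L_p = 82 − 41.786 = 40.21 dB.

40.2 dB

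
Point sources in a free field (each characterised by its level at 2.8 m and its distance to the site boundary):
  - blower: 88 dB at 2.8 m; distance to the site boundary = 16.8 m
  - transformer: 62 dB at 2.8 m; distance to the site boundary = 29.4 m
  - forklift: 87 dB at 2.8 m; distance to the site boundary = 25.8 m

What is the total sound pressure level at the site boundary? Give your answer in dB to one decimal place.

Apply inverse-square spreading to bring every level to the receiver, then sum 10^(L/10).
blower: 88 − 20·log₁₀(16.8/2.8) = 88 − 15.56 = 72.44 dB.
transformer: 62 − 20·log₁₀(29.4/2.8) = 62 − 20.42 = 41.58 dB.
forklift: 87 − 20·log₁₀(25.8/2.8) = 87 − 19.29 = 67.71 dB.
Σ 10^(L/10) = 2.344e+07 → L_total = 10·log₁₀(2.344e+07) = 73.70 dB.

73.7 dB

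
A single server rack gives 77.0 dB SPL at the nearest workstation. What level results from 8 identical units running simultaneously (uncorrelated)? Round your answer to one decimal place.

86.0 dB SPL

L_total = L₁ + 10·log₁₀ N for N identical incoherent sources.
L_total = 77.0 + 10·log₁₀(8) = 77.0 + 9.031 = 86.03 dB SPL.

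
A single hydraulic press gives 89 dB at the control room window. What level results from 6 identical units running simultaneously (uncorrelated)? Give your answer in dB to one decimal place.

L_total = L₁ + 10·log₁₀ N for N identical incoherent sources.
L_total = 89 + 10·log₁₀(6) = 89 + 7.782 = 96.78 dB.

96.8 dB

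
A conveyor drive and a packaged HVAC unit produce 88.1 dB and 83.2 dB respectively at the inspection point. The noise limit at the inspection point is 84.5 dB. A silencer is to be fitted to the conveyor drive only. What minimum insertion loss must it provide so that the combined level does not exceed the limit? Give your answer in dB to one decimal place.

Fixed contribution from the other source: Σ 10^(L/10) = 10^(83.2/10) = 2.089e+08 (83.20 dB).
The limit corresponds to 10^(84.5/10) = 2.818e+08; subtracting the fixed part leaves 7.291e+07 for the conveyor drive, i.e. 78.63 dB.
Required insertion loss = 88.1 − 78.63 = 9.47 dB.

9.5 dB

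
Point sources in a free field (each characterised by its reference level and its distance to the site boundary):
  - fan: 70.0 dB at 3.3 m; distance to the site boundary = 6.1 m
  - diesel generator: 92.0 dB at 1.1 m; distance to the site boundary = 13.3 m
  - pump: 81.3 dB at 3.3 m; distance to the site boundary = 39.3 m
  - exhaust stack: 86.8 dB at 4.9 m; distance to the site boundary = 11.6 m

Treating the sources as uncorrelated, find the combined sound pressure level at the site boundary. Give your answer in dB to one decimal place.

Propagate each source to the receiver with L = L_ref − 20·log₁₀(r/r_ref), then add intensities.
fan: 70.0 − 20·log₁₀(6.1/3.3) = 70.0 − 5.34 = 64.66 dB.
diesel generator: 92.0 − 20·log₁₀(13.3/1.1) = 92.0 − 21.65 = 70.35 dB.
pump: 81.3 − 20·log₁₀(39.3/3.3) = 81.3 − 21.52 = 59.78 dB.
exhaust stack: 86.8 − 20·log₁₀(11.6/4.9) = 86.8 − 7.49 = 79.31 dB.
Σ 10^(L/10) = 1.001e+08 → L_total = 10·log₁₀(1.001e+08) = 80.01 dB.

80.0 dB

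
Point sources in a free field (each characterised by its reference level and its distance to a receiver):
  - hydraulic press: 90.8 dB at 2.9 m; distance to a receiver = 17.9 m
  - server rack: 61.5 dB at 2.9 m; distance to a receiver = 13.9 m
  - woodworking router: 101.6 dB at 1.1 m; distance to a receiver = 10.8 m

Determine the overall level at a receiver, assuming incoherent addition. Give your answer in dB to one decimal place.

82.6 dB

First find each source's level at the receiver (point-source: −20·log₁₀(r/r_ref)), then combine on an intensity basis.
hydraulic press: 90.8 − 20·log₁₀(17.9/2.9) = 90.8 − 15.81 = 74.99 dB.
server rack: 61.5 − 20·log₁₀(13.9/2.9) = 61.5 − 13.61 = 47.89 dB.
woodworking router: 101.6 − 20·log₁₀(10.8/1.1) = 101.6 − 19.84 = 81.76 dB.
Σ 10^(L/10) = 1.816e+08 → L_total = 10·log₁₀(1.816e+08) = 82.59 dB.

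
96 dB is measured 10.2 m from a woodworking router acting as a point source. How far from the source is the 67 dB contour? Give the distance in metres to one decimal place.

The 29.0 dB drop corresponds to a distance ratio of 10^(29.0/20) for a point source.
r₂ = 10.2·10^((96−67)/20) = 10.2·10^(29.0/20) = 287.48 m.

287.5 m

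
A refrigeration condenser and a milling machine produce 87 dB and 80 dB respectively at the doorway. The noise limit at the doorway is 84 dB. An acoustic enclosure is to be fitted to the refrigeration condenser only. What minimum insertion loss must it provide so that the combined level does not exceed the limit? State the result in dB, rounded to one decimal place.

Fixed contribution from the other source: Σ 10^(L/10) = 10^(80/10) = 1.000e+08 (80.00 dB).
To meet 84 dB overall, the treated refrigeration condenser may contribute at most 10^(84/10) − 1.000e+08 = 1.512e+08, i.e. 81.80 dB.
Required insertion loss = 87 − 81.80 = 5.20 dB.

5.2 dB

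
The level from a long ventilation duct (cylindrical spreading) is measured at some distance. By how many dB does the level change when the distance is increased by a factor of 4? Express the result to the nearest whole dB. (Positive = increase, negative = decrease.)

A line source loses 3 dB per doubling of distance; generally ΔL = −10·log₁₀(r₂/r₁).
ΔL = −10·log₁₀(4) = -6.02 dB.

-6 dB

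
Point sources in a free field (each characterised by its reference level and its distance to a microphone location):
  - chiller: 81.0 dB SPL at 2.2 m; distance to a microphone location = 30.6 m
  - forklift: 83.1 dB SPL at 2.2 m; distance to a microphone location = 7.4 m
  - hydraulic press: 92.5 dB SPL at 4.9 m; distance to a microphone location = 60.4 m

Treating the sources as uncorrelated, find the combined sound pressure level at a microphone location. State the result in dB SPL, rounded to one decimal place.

Apply inverse-square spreading to bring every level to the receiver, then sum 10^(L/10).
chiller: 81.0 − 20·log₁₀(30.6/2.2) = 81.0 − 22.87 = 58.13 dB SPL.
forklift: 83.1 − 20·log₁₀(7.4/2.2) = 83.1 − 10.54 = 72.56 dB SPL.
hydraulic press: 92.5 − 20·log₁₀(60.4/4.9) = 92.5 − 21.82 = 70.68 dB SPL.
Σ 10^(L/10) = 3.040e+07 → L_total = 10·log₁₀(3.040e+07) = 74.83 dB SPL.

74.8 dB SPL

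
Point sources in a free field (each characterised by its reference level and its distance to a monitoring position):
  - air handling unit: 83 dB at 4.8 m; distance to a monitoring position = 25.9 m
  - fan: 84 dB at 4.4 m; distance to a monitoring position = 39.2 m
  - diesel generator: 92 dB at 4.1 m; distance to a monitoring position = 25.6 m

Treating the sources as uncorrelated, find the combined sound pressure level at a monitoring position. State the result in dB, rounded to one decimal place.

77.0 dB

First find each source's level at the receiver (point-source: −20·log₁₀(r/r_ref)), then combine on an intensity basis.
air handling unit: 83 − 20·log₁₀(25.9/4.8) = 83 − 14.64 = 68.36 dB.
fan: 84 − 20·log₁₀(39.2/4.4) = 84 − 19.00 = 65.00 dB.
diesel generator: 92 − 20·log₁₀(25.6/4.1) = 92 − 15.91 = 76.09 dB.
Σ 10^(L/10) = 5.067e+07 → L_total = 10·log₁₀(5.067e+07) = 77.05 dB.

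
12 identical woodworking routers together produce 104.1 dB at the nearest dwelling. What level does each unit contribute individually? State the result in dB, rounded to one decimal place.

Dividing the total intensity by 12 lowers the level by 10·log₁₀ 12 = 10.792 dB: L₁ = 104.1 − 10.792.

93.3 dB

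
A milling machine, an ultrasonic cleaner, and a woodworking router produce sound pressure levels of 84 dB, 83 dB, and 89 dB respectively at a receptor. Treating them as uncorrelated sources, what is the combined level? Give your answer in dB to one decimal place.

For uncorrelated sources the intensities add, so convert each level to linear form, sum, and take 10·log₁₀ of the total.
Σ 10^(L/10) = 10^(84/10) + 10^(83/10) + 10^(89/10) = 1.245e+09.
L_total = 10·log₁₀(1.245e+09) = 90.95 dB.

91.0 dB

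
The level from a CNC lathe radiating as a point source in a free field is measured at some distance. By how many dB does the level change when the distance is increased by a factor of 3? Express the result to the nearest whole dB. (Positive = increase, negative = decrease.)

-10 dB

A point source loses 6 dB per doubling of distance; generally ΔL = −20·log₁₀(r₂/r₁).
ΔL = −20·log₁₀(3) = -9.54 dB.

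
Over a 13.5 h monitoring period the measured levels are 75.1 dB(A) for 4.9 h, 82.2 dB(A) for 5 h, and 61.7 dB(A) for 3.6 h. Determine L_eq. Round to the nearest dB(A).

79 dB(A)

L_eq = 10·log₁₀[(1/T)·Σ tᵢ·10^(Lᵢ/10)] with T = 13.5 h.
Σ tᵢ·10^(Lᵢ/10) = 4.9·10^(75.1/10) + 5·10^(82.2/10) + 3.6·10^(61.7/10) = 9.937e+08.
L_eq = 10·log₁₀(9.937e+08/13.5) = 78.67 dB(A).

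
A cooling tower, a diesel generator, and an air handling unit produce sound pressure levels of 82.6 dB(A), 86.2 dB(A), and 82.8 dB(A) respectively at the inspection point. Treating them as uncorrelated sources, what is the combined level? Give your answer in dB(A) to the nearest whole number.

Incoherent sources combine by intensity addition: L_total = 10·log₁₀(Σ 10^(L_i/10)).
Σ 10^(L/10) = 10^(82.6/10) + 10^(86.2/10) + 10^(82.8/10) = 7.894e+08.
L_total = 10·log₁₀(7.894e+08) = 88.97 dB(A).

89 dB(A)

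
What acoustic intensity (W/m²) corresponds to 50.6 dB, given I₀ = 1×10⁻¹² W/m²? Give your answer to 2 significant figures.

I = I₀·10^(L/10) = 10⁻¹² × 10^(50.6/10) = 10^(-6.940).

1.1e-07 W/m²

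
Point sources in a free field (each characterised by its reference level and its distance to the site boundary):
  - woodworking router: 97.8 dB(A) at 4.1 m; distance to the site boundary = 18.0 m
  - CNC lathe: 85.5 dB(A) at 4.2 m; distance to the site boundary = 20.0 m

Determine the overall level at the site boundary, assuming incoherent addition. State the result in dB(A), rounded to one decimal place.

First find each source's level at the receiver (point-source: −20·log₁₀(r/r_ref)), then combine on an intensity basis.
woodworking router: 97.8 − 20·log₁₀(18.0/4.1) = 97.8 − 12.85 = 84.95 dB(A).
CNC lathe: 85.5 − 20·log₁₀(20.0/4.2) = 85.5 − 13.56 = 71.94 dB(A).
Σ 10^(L/10) = 3.283e+08 → L_total = 10·log₁₀(3.283e+08) = 85.16 dB(A).

85.2 dB(A)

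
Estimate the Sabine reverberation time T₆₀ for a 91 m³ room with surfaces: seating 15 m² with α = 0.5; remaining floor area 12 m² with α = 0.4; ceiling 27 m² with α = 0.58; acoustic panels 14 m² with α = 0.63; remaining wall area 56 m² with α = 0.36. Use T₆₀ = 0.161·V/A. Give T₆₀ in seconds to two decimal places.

0.26 s

Summing Sᵢαᵢ: 15·0.5 + 12·0.4 + 27·0.58 + 14·0.63 + 56·0.36 = 56.94 m².
T₆₀ = 0.161 × 91 / 56.94 = 0.257 s.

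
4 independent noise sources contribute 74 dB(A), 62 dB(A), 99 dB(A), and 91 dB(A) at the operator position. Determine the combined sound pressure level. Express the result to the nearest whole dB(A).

For uncorrelated sources the intensities add, so convert each level to linear form, sum, and take 10·log₁₀ of the total.
Σ 10^(L/10) = 10^(74/10) + 10^(62/10) + 10^(99/10) + 10^(91/10) = 9.229e+09.
L_total = 10·log₁₀(9.229e+09) = 99.65 dB(A).

100 dB(A)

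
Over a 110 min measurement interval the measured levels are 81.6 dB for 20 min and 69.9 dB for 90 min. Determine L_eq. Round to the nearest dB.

The energy average is taken in the linear domain: L_eq = 10·log₁₀[(Σ tᵢ·10^(Lᵢ/10))/T], T = 110 min.
Σ tᵢ·10^(Lᵢ/10) = 20·10^(81.6/10) + 90·10^(69.9/10) = 3.770e+09.
L_eq = 10·log₁₀(3.770e+09/110) = 75.35 dB.

75 dB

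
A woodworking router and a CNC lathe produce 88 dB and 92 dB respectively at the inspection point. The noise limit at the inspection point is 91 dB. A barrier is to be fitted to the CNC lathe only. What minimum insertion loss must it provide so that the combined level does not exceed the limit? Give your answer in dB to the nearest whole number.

4 dB

Fixed contribution from the other source: Σ 10^(L/10) = 10^(88/10) = 6.310e+08 (88.00 dB).
To meet 91 dB overall, the treated CNC lathe may contribute at most 10^(91/10) − 6.310e+08 = 6.280e+08, i.e. 87.98 dB.
Required insertion loss = 92 − 87.98 = 4.02 dB.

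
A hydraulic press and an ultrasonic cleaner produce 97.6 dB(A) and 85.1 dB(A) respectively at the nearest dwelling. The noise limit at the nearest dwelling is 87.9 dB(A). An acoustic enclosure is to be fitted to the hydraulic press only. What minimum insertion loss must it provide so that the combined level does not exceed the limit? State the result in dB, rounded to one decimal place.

12.9 dB

The untreated sources together contribute 10^(85.1/10) = 3.236e+08, i.e. 85.10 dB(A).
To meet 87.9 dB(A) overall, the treated hydraulic press may contribute at most 10^(87.9/10) − 3.236e+08 = 2.930e+08, i.e. 84.67 dB(A).
So the hydraulic press must be reduced from 97.6 to 84.67 dB(A): IL = 12.93 dB.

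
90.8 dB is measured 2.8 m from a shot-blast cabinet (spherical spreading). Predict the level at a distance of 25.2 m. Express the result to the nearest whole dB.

Spherical spreading from a point source gives a 20·log₁₀(r₂/r₁) drop.
L₂ = 90.8 − 20·log₁₀(25.2/2.8) = 90.8 − 19.085 = 71.72 dB.

72 dB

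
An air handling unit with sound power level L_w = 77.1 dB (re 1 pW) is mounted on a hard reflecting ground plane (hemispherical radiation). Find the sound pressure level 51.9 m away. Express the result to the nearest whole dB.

L_p = L_w − 10·log₁₀(2π·r²) with r = 51.9 m.
2π·r² = 1.692e+04 m², 10·log₁₀ of that is 42.285 dB.
L_p = 77.1 − 42.285 = 34.81 dB.

35 dB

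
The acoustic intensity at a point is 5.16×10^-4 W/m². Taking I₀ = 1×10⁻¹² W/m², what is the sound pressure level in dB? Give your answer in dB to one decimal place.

L = 10·log₁₀(I/I₀) = 10·log₁₀(5.16×10^-4/10⁻¹²) = 10·log₁₀(5.16×10^8).
L = 10·(0.7126 + 8) = 87.13 dB.

87.1 dB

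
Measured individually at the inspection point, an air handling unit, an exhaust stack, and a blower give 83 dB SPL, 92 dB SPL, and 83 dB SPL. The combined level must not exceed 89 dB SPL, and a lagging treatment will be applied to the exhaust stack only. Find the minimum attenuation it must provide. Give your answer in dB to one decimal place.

6.0 dB

Everything except the exhaust stack sums to 10^(83/10) + 10^(83/10) = 3.991e+08 in linear terms, 86.01 dB SPL.
To meet 89 dB SPL overall, the treated exhaust stack may contribute at most 10^(89/10) − 3.991e+08 = 3.953e+08, i.e. 85.97 dB SPL.
Required insertion loss = 92 − 85.97 = 6.03 dB.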